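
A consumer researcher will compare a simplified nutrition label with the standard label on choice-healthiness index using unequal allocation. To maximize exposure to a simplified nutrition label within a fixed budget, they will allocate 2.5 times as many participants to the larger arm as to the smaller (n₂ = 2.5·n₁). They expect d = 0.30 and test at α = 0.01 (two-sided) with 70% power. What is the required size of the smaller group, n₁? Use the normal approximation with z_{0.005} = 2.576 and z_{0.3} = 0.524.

n₁ = 150

With allocation ratio k = n₂/n₁ = 2.5, Var(x̄₁−x̄₂) = σ²(1/n₁ + 1/(k·n₁)) = σ²·(k+1)/(k·n₁).
So n₁ = (1 + 1/k)·((z_{α/2} + z_β)/d)² = 1.400 × (3.100/0.30)².
n₁ = 1.400 × 106.78 = 149.5.
Round up: n₁ = 150, giving n₂ = 2.5 × 150 = 375.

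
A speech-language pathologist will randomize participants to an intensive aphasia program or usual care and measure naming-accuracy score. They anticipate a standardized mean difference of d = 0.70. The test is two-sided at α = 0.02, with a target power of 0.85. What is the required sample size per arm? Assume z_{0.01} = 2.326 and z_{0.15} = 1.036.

n = 47 per group

For two independent groups with equal n: n = 2·((z_{α/2} + z_β) / d)².
z_{α/2} + z_β = 2.326 + 1.036 = 3.362.
n = 2 × (3.362 / 0.70)² = 2 × 4.803² = 2 × 23.07 = 46.1.
Round up to the next whole participant.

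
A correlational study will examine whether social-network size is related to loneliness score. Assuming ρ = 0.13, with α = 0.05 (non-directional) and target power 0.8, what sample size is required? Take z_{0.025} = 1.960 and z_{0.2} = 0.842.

Fisher's z: C = ½·ln((1+r)/(1−r)) = ½·ln(1.2989) = 0.1307.
n = ((z_{α/2} + z_β)/C)² + 3.
(1.960 + 0.842) / 0.1307 = 2.802 / 0.1307 = 21.438.
n = 21.438² + 3 = 459.61 + 3 = 462.6.
Round up.

n = 463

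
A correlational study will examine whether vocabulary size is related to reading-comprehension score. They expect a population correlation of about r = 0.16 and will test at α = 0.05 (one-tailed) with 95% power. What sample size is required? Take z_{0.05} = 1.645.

Fisher's z: C = ½·ln((1+r)/(1−r)) = ½·ln(1.3810) = 0.1614.
n = ((z_{α} + z_β)/C)² + 3.
(1.645 + 1.645) / 0.1614 = 3.290 / 0.1614 = 20.384.
n = 20.384² + 3 = 415.51 + 3 = 418.5.
Round up.

n = 419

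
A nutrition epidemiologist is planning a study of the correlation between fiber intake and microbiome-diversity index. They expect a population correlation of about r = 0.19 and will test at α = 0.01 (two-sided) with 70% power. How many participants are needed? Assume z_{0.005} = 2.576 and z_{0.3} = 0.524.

n = 263

Fisher's z: C = ½·ln((1+r)/(1−r)) = ½·ln(1.4691) = 0.1923.
n = ((z_{α/2} + z_β)/C)² + 3.
(2.576 + 0.524) / 0.1923 = 3.100 / 0.1923 = 16.121.
n = 16.121² + 3 = 259.88 + 3 = 262.9.
Round up.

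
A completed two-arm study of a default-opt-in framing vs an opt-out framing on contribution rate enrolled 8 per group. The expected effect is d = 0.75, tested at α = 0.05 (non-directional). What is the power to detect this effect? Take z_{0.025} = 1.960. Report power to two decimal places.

For two equal groups, power = Φ(d·√(n/2) − z_{α/2}).
d·√(n/2) = 0.75 × √(8/2) = 0.75 × 2.000 = 1.500.
z_β = 1.500 − 1.960 = -0.460.
Power = Φ(-0.460) = 0.323.

power ≈ 0.32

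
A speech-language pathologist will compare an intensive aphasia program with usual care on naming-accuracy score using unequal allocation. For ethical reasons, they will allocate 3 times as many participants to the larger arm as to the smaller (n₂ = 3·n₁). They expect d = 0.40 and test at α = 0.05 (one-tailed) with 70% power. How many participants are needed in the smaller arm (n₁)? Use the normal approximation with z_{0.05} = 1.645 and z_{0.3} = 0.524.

n₁ = 40

With allocation ratio k = n₂/n₁ = 3, Var(x̄₁−x̄₂) = σ²(1/n₁ + 1/(k·n₁)) = σ²·(k+1)/(k·n₁).
So n₁ = (1 + 1/k)·((z_{α} + z_β)/d)² = 1.333 × (2.169/0.40)².
n₁ = 1.333 × 29.40 = 39.2.
Round up: n₁ = 40, giving n₂ = 3 × 40 = 120.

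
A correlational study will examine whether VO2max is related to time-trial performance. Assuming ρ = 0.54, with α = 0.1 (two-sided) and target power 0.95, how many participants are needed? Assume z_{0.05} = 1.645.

n = 33

Fisher's z: C = ½·ln((1+r)/(1−r)) = ½·ln(3.3478) = 0.6042.
n = ((z_{α/2} + z_β)/C)² + 3.
(1.645 + 1.645) / 0.6042 = 3.290 / 0.6042 = 5.445.
n = 5.445² + 3 = 29.65 + 3 = 32.7.
Round up.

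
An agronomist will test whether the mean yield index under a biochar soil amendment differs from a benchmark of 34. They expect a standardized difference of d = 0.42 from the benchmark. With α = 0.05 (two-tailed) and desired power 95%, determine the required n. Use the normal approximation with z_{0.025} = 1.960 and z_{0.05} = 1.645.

n = 74

For a one-sample test: n = ((z_{α/2} + z_β) / d)².
z_{α/2} + z_β = 1.960 + 1.645 = 3.605.
n = (3.605 / 0.42)² = 8.583² = 73.67.
Round up.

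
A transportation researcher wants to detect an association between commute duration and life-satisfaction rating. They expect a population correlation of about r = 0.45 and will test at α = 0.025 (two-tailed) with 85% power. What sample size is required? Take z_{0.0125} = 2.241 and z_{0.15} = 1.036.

n = 49

Fisher's z: C = ½·ln((1+r)/(1−r)) = ½·ln(2.6364) = 0.4847.
n = ((z_{α/2} + z_β)/C)² + 3.
(2.241 + 1.036) / 0.4847 = 3.277 / 0.4847 = 6.761.
n = 6.761² + 3 = 45.71 + 3 = 48.7.
Round up.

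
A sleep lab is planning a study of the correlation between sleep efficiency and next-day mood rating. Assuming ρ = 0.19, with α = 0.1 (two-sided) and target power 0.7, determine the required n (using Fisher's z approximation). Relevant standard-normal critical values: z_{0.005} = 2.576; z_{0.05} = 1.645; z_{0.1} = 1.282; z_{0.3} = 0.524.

n = 131

Fisher's z: C = ½·ln((1+r)/(1−r)) = ½·ln(1.4691) = 0.1923.
n = ((z_{α/2} + z_β)/C)² + 3.
(1.645 + 0.524) / 0.1923 = 2.169 / 0.1923 = 11.279.
n = 11.279² + 3 = 127.22 + 3 = 130.2.
Round up.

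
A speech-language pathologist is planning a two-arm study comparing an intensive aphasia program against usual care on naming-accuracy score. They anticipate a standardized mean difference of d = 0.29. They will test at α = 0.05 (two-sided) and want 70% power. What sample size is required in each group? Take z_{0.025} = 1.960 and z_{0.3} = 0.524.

n = 147 per group

For two independent groups with equal n: n = 2·((z_{α/2} + z_β) / d)².
z_{α/2} + z_β = 1.960 + 0.524 = 2.484.
n = 2 × (2.484 / 0.29)² = 2 × 8.566² = 2 × 73.37 = 146.7.
Round up to the next whole participant.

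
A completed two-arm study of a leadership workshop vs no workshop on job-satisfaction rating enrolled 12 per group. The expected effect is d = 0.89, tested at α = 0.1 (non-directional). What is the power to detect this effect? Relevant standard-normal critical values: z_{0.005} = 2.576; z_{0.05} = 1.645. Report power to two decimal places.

For two equal groups, power = Φ(d·√(n/2) − z_{α/2}).
d·√(n/2) = 0.89 × √(12/2) = 0.89 × 2.449 = 2.180.
z_β = 2.180 − 1.645 = 0.535.
Power = Φ(0.535) = 0.704.

power ≈ 0.70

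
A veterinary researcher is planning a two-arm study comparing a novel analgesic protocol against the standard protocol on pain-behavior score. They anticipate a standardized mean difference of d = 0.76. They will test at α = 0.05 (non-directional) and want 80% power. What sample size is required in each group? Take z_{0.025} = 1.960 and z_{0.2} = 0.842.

n = 28 per group

For two independent groups with equal n: n = 2·((z_{α/2} + z_β) / d)².
z_{α/2} + z_β = 1.960 + 0.842 = 2.802.
n = 2 × (2.802 / 0.76)² = 2 × 3.687² = 2 × 13.59 = 27.2.
Round up to the next whole participant.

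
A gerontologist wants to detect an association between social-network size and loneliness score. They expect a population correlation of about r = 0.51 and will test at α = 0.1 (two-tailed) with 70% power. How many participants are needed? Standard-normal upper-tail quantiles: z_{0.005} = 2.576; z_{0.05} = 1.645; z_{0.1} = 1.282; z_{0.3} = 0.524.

n = 18

Fisher's z: C = ½·ln((1+r)/(1−r)) = ½·ln(3.0816) = 0.5627.
n = ((z_{α/2} + z_β)/C)² + 3.
(1.645 + 0.524) / 0.5627 = 2.169 / 0.5627 = 3.855.
n = 3.855² + 3 = 14.86 + 3 = 17.9.
Round up.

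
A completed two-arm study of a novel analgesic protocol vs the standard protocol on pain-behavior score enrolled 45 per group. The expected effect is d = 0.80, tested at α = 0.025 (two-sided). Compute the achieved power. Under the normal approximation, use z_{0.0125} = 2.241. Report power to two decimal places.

For two equal groups, power = Φ(d·√(n/2) − z_{α/2}).
d·√(n/2) = 0.80 × √(45/2) = 0.80 × 4.743 = 3.795.
z_β = 3.795 − 2.241 = 1.554.
Power = Φ(1.554) = 0.940.

power ≈ 0.94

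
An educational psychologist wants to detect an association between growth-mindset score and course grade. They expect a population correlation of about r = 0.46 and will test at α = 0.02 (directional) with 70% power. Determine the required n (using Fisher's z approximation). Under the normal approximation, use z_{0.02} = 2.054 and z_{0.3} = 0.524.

n = 30

Fisher's z: C = ½·ln((1+r)/(1−r)) = ½·ln(2.7037) = 0.4973.
n = ((z_{α} + z_β)/C)² + 3.
(2.054 + 0.524) / 0.4973 = 2.578 / 0.4973 = 5.184.
n = 5.184² + 3 = 26.87 + 3 = 29.9.
Round up.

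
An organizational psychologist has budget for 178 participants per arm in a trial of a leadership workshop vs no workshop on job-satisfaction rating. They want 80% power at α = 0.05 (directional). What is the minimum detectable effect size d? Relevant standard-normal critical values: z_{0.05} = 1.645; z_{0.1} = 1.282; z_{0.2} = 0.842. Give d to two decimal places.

d_min ≈ 0.26

For two independent groups of n = 178 each: d_min = (z_{α} + z_β)·√(2/n).
z-sum = 1.645 + 0.842 = 2.487.
d_min = 2.487 × √(2/178) = 2.487 × 0.1060 = 0.264.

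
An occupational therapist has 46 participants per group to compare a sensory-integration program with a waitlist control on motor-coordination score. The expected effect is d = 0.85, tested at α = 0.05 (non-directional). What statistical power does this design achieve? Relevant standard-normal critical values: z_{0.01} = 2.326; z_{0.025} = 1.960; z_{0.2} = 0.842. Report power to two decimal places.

power ≈ 0.98

For two equal groups, power = Φ(d·√(n/2) − z_{α/2}).
d·√(n/2) = 0.85 × √(46/2) = 0.85 × 4.796 = 4.076.
z_β = 4.076 − 1.960 = 2.116.
Power = Φ(2.116) = 0.983.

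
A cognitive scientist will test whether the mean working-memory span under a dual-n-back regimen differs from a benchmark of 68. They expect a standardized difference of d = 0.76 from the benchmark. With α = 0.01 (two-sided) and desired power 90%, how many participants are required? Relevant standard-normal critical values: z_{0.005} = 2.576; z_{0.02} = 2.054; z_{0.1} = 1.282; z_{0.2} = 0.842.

n = 26

For a one-sample test: n = ((z_{α/2} + z_β) / d)².
z_{α/2} + z_β = 2.576 + 1.282 = 3.858.
n = (3.858 / 0.76)² = 5.076² = 25.77.
Round up.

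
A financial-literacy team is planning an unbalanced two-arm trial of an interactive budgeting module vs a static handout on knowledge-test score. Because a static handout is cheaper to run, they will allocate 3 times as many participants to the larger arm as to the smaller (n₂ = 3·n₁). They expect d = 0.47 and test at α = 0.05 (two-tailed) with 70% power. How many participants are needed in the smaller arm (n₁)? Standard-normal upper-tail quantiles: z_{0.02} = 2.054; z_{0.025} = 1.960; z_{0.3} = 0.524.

n₁ = 38

With allocation ratio k = n₂/n₁ = 3, Var(x̄₁−x̄₂) = σ²(1/n₁ + 1/(k·n₁)) = σ²·(k+1)/(k·n₁).
So n₁ = (1 + 1/k)·((z_{α/2} + z_β)/d)² = 1.333 × (2.484/0.47)².
n₁ = 1.333 × 27.93 = 37.2.
Round up: n₁ = 38, giving n₂ = 3 × 38 = 114.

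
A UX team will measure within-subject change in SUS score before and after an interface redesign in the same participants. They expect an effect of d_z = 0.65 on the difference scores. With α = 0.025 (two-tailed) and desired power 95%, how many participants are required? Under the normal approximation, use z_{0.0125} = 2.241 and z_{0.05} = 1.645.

n = 36 pairs

For a paired (one-sample on differences) test: n = ((z_{α/2} + z_β) / d)².
z_{α/2} + z_β = 2.241 + 1.645 = 3.886.
n = (3.886 / 0.65)² = 5.978² = 35.74.
Round up.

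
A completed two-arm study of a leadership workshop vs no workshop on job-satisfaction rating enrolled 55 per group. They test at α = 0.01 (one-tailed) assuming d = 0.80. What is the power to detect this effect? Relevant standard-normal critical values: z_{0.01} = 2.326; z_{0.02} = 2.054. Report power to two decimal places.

power ≈ 0.97

For two equal groups, power = Φ(d·√(n/2) − z_{α}).
d·√(n/2) = 0.80 × √(55/2) = 0.80 × 5.244 = 4.195.
z_β = 4.195 − 2.326 = 1.869.
Power = Φ(1.869) = 0.969.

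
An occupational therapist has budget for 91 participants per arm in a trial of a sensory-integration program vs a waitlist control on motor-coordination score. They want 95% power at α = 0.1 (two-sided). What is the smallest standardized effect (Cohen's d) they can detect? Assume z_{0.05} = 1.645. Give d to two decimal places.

For two independent groups of n = 91 each: d_min = (z_{α/2} + z_β)·√(2/n).
z-sum = 1.645 + 1.645 = 3.290.
d_min = 3.290 × √(2/91) = 3.290 × 0.1482 = 0.488.

d_min ≈ 0.49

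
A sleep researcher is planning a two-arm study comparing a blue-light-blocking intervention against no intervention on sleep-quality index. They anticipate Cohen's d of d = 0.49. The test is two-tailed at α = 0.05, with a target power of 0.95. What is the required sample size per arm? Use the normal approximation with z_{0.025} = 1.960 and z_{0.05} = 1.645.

n = 109 per group

For two independent groups with equal n: n = 2·((z_{α/2} + z_β) / d)².
z_{α/2} + z_β = 1.960 + 1.645 = 3.605.
n = 2 × (3.605 / 0.49)² = 2 × 7.357² = 2 × 54.13 = 108.3.
Round up to the next whole participant.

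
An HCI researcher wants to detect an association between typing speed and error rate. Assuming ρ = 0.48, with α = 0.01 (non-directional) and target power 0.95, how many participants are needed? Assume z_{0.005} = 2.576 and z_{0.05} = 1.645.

Fisher's z: C = ½·ln((1+r)/(1−r)) = ½·ln(2.8462) = 0.5230.
n = ((z_{α/2} + z_β)/C)² + 3.
(2.576 + 1.645) / 0.5230 = 4.221 / 0.5230 = 8.071.
n = 8.071² + 3 = 65.14 + 3 = 68.1.
Round up.

n = 69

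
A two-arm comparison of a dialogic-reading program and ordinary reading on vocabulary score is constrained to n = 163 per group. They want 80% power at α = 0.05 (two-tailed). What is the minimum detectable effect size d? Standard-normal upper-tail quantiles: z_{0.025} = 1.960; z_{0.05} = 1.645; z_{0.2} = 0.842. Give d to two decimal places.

d_min ≈ 0.31

For two independent groups of n = 163 each: d_min = (z_{α/2} + z_β)·√(2/n).
z-sum = 1.960 + 0.842 = 2.802.
d_min = 2.802 × √(2/163) = 2.802 × 0.1108 = 0.310.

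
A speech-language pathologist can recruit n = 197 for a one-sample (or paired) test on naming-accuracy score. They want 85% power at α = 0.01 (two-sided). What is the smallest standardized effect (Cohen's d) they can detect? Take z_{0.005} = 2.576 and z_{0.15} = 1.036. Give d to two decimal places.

d_min ≈ 0.26

For a single sample (or paired design) of n = 197: d_min = (z_{α/2} + z_β)/√n.
z-sum = 2.576 + 1.036 = 3.612.
d_min = 3.612 / √197 = 3.612 / 14.036 = 0.257.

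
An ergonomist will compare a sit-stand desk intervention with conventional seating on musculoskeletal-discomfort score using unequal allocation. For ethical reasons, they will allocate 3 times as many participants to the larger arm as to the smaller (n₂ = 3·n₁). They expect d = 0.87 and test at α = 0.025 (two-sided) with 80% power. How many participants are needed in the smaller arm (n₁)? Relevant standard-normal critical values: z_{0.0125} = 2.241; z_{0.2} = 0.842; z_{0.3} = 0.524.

n₁ = 17

With allocation ratio k = n₂/n₁ = 3, Var(x̄₁−x̄₂) = σ²(1/n₁ + 1/(k·n₁)) = σ²·(k+1)/(k·n₁).
So n₁ = (1 + 1/k)·((z_{α/2} + z_β)/d)² = 1.333 × (3.083/0.87)².
n₁ = 1.333 × 12.56 = 16.7.
Round up: n₁ = 17, giving n₂ = 3 × 17 = 51.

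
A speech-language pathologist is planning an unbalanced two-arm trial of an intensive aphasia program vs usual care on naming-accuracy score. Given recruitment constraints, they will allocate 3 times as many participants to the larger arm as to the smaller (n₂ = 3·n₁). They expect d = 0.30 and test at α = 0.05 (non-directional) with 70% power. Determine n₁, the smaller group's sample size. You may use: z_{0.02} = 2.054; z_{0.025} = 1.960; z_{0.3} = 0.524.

n₁ = 92

With allocation ratio k = n₂/n₁ = 3, Var(x̄₁−x̄₂) = σ²(1/n₁ + 1/(k·n₁)) = σ²·(k+1)/(k·n₁).
So n₁ = (1 + 1/k)·((z_{α/2} + z_β)/d)² = 1.333 × (2.484/0.30)².
n₁ = 1.333 × 68.56 = 91.4.
Round up: n₁ = 92, giving n₂ = 3 × 92 = 276.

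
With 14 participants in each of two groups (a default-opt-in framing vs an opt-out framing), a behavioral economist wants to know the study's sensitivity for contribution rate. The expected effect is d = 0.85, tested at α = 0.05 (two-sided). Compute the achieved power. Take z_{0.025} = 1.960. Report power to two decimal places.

power ≈ 0.61

For two equal groups, power = Φ(d·√(n/2) − z_{α/2}).
d·√(n/2) = 0.85 × √(14/2) = 0.85 × 2.646 = 2.249.
z_β = 2.249 − 1.960 = 0.289.
Power = Φ(0.289) = 0.614.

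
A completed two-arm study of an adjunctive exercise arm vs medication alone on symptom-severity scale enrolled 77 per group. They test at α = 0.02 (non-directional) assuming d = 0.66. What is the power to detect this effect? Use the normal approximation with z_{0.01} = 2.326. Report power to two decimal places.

For two equal groups, power = Φ(d·√(n/2) − z_{α/2}).
d·√(n/2) = 0.66 × √(77/2) = 0.66 × 6.205 = 4.095.
z_β = 4.095 − 2.326 = 1.769.
Power = Φ(1.769) = 0.962.

power ≈ 0.96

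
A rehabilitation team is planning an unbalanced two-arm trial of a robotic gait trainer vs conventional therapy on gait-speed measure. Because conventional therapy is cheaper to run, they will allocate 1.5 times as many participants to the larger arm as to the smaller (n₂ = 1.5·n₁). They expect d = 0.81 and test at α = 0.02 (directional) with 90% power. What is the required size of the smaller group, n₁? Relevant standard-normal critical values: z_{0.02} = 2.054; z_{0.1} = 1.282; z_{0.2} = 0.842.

With allocation ratio k = n₂/n₁ = 1.5, Var(x̄₁−x̄₂) = σ²(1/n₁ + 1/(k·n₁)) = σ²·(k+1)/(k·n₁).
So n₁ = (1 + 1/k)·((z_{α} + z_β)/d)² = 1.667 × (3.336/0.81)².
n₁ = 1.667 × 16.96 = 28.3.
Round up: n₁ = 29, giving n₂ = ⌈1.5 × 29⌉ = ⌈43.5⌉ = 44.

n₁ = 29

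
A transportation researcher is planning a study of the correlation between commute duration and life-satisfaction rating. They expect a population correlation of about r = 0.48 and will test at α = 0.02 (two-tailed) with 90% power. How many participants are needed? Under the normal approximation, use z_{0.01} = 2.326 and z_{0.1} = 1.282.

Fisher's z: C = ½·ln((1+r)/(1−r)) = ½·ln(2.8462) = 0.5230.
n = ((z_{α/2} + z_β)/C)² + 3.
(2.326 + 1.282) / 0.5230 = 3.608 / 0.5230 = 6.899.
n = 6.899² + 3 = 47.59 + 3 = 50.6.
Round up.

n = 51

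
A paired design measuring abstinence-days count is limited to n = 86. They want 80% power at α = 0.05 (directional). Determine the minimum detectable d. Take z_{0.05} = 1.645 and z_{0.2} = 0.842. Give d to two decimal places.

For a single sample (or paired design) of n = 86: d_min = (z_{α} + z_β)/√n.
z-sum = 1.645 + 0.842 = 2.487.
d_min = 2.487 / √86 = 2.487 / 9.274 = 0.268.

d_min ≈ 0.27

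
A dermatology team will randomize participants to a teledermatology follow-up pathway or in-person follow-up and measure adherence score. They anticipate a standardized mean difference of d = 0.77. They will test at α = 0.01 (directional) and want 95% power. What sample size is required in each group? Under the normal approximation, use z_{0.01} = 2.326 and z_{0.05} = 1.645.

For two independent groups with equal n: n = 2·((z_{α} + z_β) / d)².
z_{α} + z_β = 2.326 + 1.645 = 3.971.
n = 2 × (3.971 / 0.77)² = 2 × 5.157² = 2 × 26.60 = 53.2.
Round up to the next whole participant.

n = 54 per group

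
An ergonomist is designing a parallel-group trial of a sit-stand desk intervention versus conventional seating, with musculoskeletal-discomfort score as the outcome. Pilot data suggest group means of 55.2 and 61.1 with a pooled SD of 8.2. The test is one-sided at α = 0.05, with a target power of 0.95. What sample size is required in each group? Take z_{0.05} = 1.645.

Cohen's d = |M₁ − M₂| / SD_pooled = |55.2 − 61.1| / 8.2 = 5.9 / 8.2 = 0.720.
For two independent groups with equal n: n = 2·((z_{α} + z_β) / d)².
z_{α} + z_β = 1.645 + 1.645 = 3.290.
n = 2 × (3.290 / 0.720)² = 2 × 4.569² = 2 × 20.88 = 41.8.
Round up to the next whole participant.

n = 42 per group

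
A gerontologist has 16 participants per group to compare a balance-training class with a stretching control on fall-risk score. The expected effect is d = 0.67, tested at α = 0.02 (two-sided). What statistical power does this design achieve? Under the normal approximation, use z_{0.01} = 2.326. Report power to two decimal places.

For two equal groups, power = Φ(d·√(n/2) − z_{α/2}).
d·√(n/2) = 0.67 × √(16/2) = 0.67 × 2.828 = 1.895.
z_β = 1.895 − 2.326 = -0.431.
Power = Φ(-0.431) = 0.333.

power ≈ 0.33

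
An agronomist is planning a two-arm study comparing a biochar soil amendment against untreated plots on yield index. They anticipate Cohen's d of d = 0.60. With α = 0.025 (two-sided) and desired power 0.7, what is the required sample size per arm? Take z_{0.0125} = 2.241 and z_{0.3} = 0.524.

For two independent groups with equal n: n = 2·((z_{α/2} + z_β) / d)².
z_{α/2} + z_β = 2.241 + 0.524 = 2.765.
n = 2 × (2.765 / 0.60)² = 2 × 4.608² = 2 × 21.24 = 42.5.
Round up to the next whole participant.

n = 43 per group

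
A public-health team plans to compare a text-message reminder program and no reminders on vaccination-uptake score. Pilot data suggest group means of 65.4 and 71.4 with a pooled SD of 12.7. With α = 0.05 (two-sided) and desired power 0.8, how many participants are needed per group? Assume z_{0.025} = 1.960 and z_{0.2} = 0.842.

n = 71 per group

Cohen's d = |M₁ − M₂| / SD_pooled = |65.4 − 71.4| / 12.7 = 6.0 / 12.7 = 0.472.
For two independent groups with equal n: n = 2·((z_{α/2} + z_β) / d)².
z_{α/2} + z_β = 1.960 + 0.842 = 2.802.
n = 2 × (2.802 / 0.472)² = 2 × 5.936² = 2 × 35.24 = 70.5.
Round up to the next whole participant.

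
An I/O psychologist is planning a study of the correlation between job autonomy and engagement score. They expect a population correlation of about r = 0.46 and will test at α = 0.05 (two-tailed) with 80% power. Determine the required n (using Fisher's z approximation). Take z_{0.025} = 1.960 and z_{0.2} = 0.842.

Fisher's z: C = ½·ln((1+r)/(1−r)) = ½·ln(2.7037) = 0.4973.
n = ((z_{α/2} + z_β)/C)² + 3.
(1.960 + 0.842) / 0.4973 = 2.802 / 0.4973 = 5.634.
n = 5.634² + 3 = 31.75 + 3 = 34.7.
Round up.

n = 35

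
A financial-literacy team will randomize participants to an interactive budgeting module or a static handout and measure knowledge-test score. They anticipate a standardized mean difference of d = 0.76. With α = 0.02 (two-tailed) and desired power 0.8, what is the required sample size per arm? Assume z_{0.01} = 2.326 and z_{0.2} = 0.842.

n = 35 per group

For two independent groups with equal n: n = 2·((z_{α/2} + z_β) / d)².
z_{α/2} + z_β = 2.326 + 0.842 = 3.168.
n = 2 × (3.168 / 0.76)² = 2 × 4.168² = 2 × 17.38 = 34.8.
Round up to the next whole participant.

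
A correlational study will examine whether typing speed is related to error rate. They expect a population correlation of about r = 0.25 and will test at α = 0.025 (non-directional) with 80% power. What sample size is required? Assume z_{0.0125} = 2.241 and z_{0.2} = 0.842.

n = 149

Fisher's z: C = ½·ln((1+r)/(1−r)) = ½·ln(1.6667) = 0.2554.
n = ((z_{α/2} + z_β)/C)² + 3.
(2.241 + 0.842) / 0.2554 = 3.083 / 0.2554 = 12.071.
n = 12.071² + 3 = 145.72 + 3 = 148.7.
Round up.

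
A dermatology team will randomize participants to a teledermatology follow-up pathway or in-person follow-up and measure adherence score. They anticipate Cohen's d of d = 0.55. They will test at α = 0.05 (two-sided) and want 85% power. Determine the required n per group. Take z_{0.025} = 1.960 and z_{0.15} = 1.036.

n = 60 per group

For two independent groups with equal n: n = 2·((z_{α/2} + z_β) / d)².
z_{α/2} + z_β = 1.960 + 1.036 = 2.996.
n = 2 × (2.996 / 0.55)² = 2 × 5.447² = 2 × 29.67 = 59.3.
Round up to the next whole participant.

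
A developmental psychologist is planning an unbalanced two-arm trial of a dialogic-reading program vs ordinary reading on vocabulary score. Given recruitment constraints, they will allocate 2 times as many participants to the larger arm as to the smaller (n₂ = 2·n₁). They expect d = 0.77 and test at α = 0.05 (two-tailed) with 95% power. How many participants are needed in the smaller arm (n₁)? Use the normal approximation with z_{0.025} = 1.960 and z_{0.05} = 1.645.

n₁ = 33

With allocation ratio k = n₂/n₁ = 2, Var(x̄₁−x̄₂) = σ²(1/n₁ + 1/(k·n₁)) = σ²·(k+1)/(k·n₁).
So n₁ = (1 + 1/k)·((z_{α/2} + z_β)/d)² = 1.500 × (3.605/0.77)².
n₁ = 1.500 × 21.92 = 32.9.
Round up: n₁ = 33, giving n₂ = 2 × 33 = 66.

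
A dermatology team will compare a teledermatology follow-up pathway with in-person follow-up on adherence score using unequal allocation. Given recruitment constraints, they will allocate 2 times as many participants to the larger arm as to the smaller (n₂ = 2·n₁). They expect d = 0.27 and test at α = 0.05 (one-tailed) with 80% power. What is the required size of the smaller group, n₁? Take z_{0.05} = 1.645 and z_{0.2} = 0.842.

n₁ = 128

With allocation ratio k = n₂/n₁ = 2, Var(x̄₁−x̄₂) = σ²(1/n₁ + 1/(k·n₁)) = σ²·(k+1)/(k·n₁).
So n₁ = (1 + 1/k)·((z_{α} + z_β)/d)² = 1.500 × (2.487/0.27)².
n₁ = 1.500 × 84.84 = 127.3.
Round up: n₁ = 128, giving n₂ = 2 × 128 = 256.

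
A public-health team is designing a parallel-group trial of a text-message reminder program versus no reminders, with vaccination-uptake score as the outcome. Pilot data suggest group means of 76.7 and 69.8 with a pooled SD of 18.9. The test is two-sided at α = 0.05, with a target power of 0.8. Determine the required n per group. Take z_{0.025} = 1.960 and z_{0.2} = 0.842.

Cohen's d = |M₁ − M₂| / SD_pooled = |76.7 − 69.8| / 18.9 = 6.9 / 18.9 = 0.365.
For two independent groups with equal n: n = 2·((z_{α/2} + z_β) / d)².
z_{α/2} + z_β = 1.960 + 0.842 = 2.802.
n = 2 × (2.802 / 0.365)² = 2 × 7.677² = 2 × 58.93 = 117.9.
Round up to the next whole participant.

n = 118 per group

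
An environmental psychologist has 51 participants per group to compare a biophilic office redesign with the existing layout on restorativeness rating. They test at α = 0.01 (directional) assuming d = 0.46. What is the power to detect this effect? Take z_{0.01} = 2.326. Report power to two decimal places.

For two equal groups, power = Φ(d·√(n/2) − z_{α}).
d·√(n/2) = 0.46 × √(51/2) = 0.46 × 5.050 = 2.323.
z_β = 2.323 − 2.326 = -0.003.
Power = Φ(-0.003) = 0.499.

power ≈ 0.50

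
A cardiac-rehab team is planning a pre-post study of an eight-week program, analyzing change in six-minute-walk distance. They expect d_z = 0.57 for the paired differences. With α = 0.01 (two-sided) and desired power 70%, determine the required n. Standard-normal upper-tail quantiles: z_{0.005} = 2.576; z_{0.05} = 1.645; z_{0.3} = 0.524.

For a paired (one-sample on differences) test: n = ((z_{α/2} + z_β) / d)².
z_{α/2} + z_β = 2.576 + 0.524 = 3.100.
n = (3.100 / 0.57)² = 5.439² = 29.58.
Round up.

n = 30 pairs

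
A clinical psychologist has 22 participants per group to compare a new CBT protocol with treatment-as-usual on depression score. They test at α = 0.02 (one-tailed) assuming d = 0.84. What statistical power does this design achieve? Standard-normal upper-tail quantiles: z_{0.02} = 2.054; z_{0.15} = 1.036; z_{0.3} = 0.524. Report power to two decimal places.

For two equal groups, power = Φ(d·√(n/2) − z_{α}).
d·√(n/2) = 0.84 × √(22/2) = 0.84 × 3.317 = 2.786.
z_β = 2.786 − 2.054 = 0.732.
Power = Φ(0.732) = 0.768.

power ≈ 0.77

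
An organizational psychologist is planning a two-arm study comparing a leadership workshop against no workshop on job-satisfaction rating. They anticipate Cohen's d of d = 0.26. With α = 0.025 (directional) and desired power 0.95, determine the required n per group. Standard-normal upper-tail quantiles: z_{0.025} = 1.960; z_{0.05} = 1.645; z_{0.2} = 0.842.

For two independent groups with equal n: n = 2·((z_{α} + z_β) / d)².
z_{α} + z_β = 1.960 + 1.645 = 3.605.
n = 2 × (3.605 / 0.26)² = 2 × 13.865² = 2 × 192.25 = 384.5.
Round up to the next whole participant.

n = 385 per group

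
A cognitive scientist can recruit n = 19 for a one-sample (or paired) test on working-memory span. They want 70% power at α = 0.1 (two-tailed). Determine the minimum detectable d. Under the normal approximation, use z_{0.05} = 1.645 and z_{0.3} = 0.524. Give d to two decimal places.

d_min ≈ 0.50

For a single sample (or paired design) of n = 19: d_min = (z_{α/2} + z_β)/√n.
z-sum = 1.645 + 0.524 = 2.169.
d_min = 2.169 / √19 = 2.169 / 4.359 = 0.498.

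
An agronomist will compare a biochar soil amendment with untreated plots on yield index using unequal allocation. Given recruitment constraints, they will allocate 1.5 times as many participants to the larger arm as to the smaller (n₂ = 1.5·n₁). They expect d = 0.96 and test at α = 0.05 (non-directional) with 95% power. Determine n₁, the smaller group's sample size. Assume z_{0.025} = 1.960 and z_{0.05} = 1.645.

n₁ = 24

With allocation ratio k = n₂/n₁ = 1.5, Var(x̄₁−x̄₂) = σ²(1/n₁ + 1/(k·n₁)) = σ²·(k+1)/(k·n₁).
So n₁ = (1 + 1/k)·((z_{α/2} + z_β)/d)² = 1.667 × (3.605/0.96)².
n₁ = 1.667 × 14.10 = 23.5.
Round up: n₁ = 24, giving n₂ = 1.5 × 24 = 36.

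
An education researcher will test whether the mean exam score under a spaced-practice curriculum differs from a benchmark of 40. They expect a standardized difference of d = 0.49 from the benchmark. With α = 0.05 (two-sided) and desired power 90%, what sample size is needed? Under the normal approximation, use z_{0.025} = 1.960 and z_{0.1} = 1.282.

For a one-sample test: n = ((z_{α/2} + z_β) / d)².
z_{α/2} + z_β = 1.960 + 1.282 = 3.242.
n = (3.242 / 0.49)² = 6.616² = 43.78.
Round up.

n = 44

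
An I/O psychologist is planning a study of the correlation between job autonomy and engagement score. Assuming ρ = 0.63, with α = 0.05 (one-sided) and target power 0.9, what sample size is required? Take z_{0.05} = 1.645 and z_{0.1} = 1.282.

n = 19

Fisher's z: C = ½·ln((1+r)/(1−r)) = ½·ln(4.4054) = 0.7414.
n = ((z_{α} + z_β)/C)² + 3.
(1.645 + 1.282) / 0.7414 = 2.927 / 0.7414 = 3.948.
n = 3.948² + 3 = 15.59 + 3 = 18.6.
Round up.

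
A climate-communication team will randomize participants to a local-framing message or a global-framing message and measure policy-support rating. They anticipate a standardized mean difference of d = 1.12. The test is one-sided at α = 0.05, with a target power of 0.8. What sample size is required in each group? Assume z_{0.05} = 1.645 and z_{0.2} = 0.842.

n = 10 per group

For two independent groups with equal n: n = 2·((z_{α} + z_β) / d)².
z_{α} + z_β = 1.645 + 0.842 = 2.487.
n = 2 × (2.487 / 1.12)² = 2 × 2.221² = 2 × 4.93 = 9.9.
Round up to the next whole participant.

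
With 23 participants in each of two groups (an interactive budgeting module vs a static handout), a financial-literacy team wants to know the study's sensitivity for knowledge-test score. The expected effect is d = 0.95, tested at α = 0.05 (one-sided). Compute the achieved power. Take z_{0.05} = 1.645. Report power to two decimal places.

power ≈ 0.94

For two equal groups, power = Φ(d·√(n/2) − z_{α}).
d·√(n/2) = 0.95 × √(23/2) = 0.95 × 3.391 = 3.222.
z_β = 3.222 − 1.645 = 1.577.
Power = Φ(1.577) = 0.943.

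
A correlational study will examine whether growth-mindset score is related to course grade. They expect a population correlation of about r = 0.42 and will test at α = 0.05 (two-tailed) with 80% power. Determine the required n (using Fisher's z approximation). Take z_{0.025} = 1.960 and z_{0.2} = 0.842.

n = 43

Fisher's z: C = ½·ln((1+r)/(1−r)) = ½·ln(2.4483) = 0.4477.
n = ((z_{α/2} + z_β)/C)² + 3.
(1.960 + 0.842) / 0.4477 = 2.802 / 0.4477 = 6.259.
n = 6.259² + 3 = 39.17 + 3 = 42.2.
Round up.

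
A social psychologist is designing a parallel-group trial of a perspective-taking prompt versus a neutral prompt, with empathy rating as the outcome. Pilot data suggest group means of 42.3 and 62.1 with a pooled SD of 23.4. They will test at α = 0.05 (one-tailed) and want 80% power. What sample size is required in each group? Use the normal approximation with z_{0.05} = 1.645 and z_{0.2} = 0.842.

n = 18 per group

Cohen's d = |M₁ − M₂| / SD_pooled = |42.3 − 62.1| / 23.4 = 19.8 / 23.4 = 0.846.
For two independent groups with equal n: n = 2·((z_{α} + z_β) / d)².
z_{α} + z_β = 1.645 + 0.842 = 2.487.
n = 2 × (2.487 / 0.846)² = 2 × 2.940² = 2 × 8.64 = 17.3.
Round up to the next whole participant.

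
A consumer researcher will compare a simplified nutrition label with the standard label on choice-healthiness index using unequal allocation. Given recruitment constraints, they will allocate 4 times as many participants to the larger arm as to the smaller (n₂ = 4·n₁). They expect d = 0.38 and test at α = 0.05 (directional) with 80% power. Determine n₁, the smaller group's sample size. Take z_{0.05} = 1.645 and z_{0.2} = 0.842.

n₁ = 54

With allocation ratio k = n₂/n₁ = 4, Var(x̄₁−x̄₂) = σ²(1/n₁ + 1/(k·n₁)) = σ²·(k+1)/(k·n₁).
So n₁ = (1 + 1/k)·((z_{α} + z_β)/d)² = 1.250 × (2.487/0.38)².
n₁ = 1.250 × 42.83 = 53.5.
Round up: n₁ = 54, giving n₂ = 4 × 54 = 216.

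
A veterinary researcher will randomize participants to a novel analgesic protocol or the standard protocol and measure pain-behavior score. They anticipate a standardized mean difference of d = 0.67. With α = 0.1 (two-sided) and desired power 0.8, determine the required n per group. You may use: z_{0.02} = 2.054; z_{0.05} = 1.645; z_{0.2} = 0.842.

For two independent groups with equal n: n = 2·((z_{α/2} + z_β) / d)².
z_{α/2} + z_β = 1.645 + 0.842 = 2.487.
n = 2 × (2.487 / 0.67)² = 2 × 3.712² = 2 × 13.78 = 27.6.
Round up to the next whole participant.

n = 28 per group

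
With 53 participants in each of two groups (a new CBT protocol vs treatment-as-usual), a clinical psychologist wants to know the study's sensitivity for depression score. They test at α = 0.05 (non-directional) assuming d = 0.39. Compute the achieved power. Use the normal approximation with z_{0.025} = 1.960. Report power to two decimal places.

For two equal groups, power = Φ(d·√(n/2) − z_{α/2}).
d·√(n/2) = 0.39 × √(53/2) = 0.39 × 5.148 = 2.008.
z_β = 2.008 − 1.960 = 0.048.
Power = Φ(0.048) = 0.519.

power ≈ 0.52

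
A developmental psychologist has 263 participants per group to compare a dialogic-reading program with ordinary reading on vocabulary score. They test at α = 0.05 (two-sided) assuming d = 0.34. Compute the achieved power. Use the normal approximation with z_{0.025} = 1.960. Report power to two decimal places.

For two equal groups, power = Φ(d·√(n/2) − z_{α/2}).
d·√(n/2) = 0.34 × √(263/2) = 0.34 × 11.467 = 3.899.
z_β = 3.899 − 1.960 = 1.939.
Power = Φ(1.939) = 0.974.

power ≈ 0.97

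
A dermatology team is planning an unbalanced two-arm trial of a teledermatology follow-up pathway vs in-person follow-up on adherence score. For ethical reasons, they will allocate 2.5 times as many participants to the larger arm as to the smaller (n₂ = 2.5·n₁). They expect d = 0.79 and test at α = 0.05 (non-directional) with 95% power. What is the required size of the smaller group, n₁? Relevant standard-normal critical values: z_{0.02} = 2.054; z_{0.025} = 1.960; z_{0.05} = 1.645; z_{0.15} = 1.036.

With allocation ratio k = n₂/n₁ = 2.5, Var(x̄₁−x̄₂) = σ²(1/n₁ + 1/(k·n₁)) = σ²·(k+1)/(k·n₁).
So n₁ = (1 + 1/k)·((z_{α/2} + z_β)/d)² = 1.400 × (3.605/0.79)².
n₁ = 1.400 × 20.82 = 29.2.
Round up: n₁ = 30, giving n₂ = 2.5 × 30 = 75.

n₁ = 30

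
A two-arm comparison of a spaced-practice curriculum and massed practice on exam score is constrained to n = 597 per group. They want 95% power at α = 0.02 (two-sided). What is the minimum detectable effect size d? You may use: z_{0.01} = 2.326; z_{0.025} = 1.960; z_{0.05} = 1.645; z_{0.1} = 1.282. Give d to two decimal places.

d_min ≈ 0.23

For two independent groups of n = 597 each: d_min = (z_{α/2} + z_β)·√(2/n).
z-sum = 2.326 + 1.645 = 3.971.
d_min = 3.971 × √(2/597) = 3.971 × 0.0579 = 0.230.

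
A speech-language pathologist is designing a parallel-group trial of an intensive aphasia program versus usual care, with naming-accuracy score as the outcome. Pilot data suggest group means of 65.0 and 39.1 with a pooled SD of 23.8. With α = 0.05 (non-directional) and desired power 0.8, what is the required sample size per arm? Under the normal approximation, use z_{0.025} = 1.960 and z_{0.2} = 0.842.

n = 14 per group

Cohen's d = |M₁ − M₂| / SD_pooled = |65.0 − 39.1| / 23.8 = 25.9 / 23.8 = 1.088.
For two independent groups with equal n: n = 2·((z_{α/2} + z_β) / d)².
z_{α/2} + z_β = 1.960 + 0.842 = 2.802.
n = 2 × (2.802 / 1.088)² = 2 × 2.575² = 2 × 6.63 = 13.3.
Round up to the next whole participant.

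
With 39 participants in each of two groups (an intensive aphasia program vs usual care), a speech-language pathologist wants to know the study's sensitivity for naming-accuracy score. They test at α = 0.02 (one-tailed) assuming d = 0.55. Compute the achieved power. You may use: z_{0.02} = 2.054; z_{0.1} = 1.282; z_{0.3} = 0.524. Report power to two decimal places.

For two equal groups, power = Φ(d·√(n/2) − z_{α}).
d·√(n/2) = 0.55 × √(39/2) = 0.55 × 4.416 = 2.429.
z_β = 2.429 − 2.054 = 0.375.
Power = Φ(0.375) = 0.646.

power ≈ 0.65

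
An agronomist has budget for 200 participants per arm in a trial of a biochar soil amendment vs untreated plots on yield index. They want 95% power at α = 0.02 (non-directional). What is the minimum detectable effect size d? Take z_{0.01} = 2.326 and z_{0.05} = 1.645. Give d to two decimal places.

d_min ≈ 0.40

For two independent groups of n = 200 each: d_min = (z_{α/2} + z_β)·√(2/n).
z-sum = 2.326 + 1.645 = 3.971.
d_min = 3.971 × √(2/200) = 3.971 × 0.1000 = 0.397.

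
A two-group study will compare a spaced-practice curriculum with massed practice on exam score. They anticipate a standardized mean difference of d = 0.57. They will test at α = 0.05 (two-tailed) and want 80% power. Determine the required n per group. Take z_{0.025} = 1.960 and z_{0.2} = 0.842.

n = 49 per group

For two independent groups with equal n: n = 2·((z_{α/2} + z_β) / d)².
z_{α/2} + z_β = 1.960 + 0.842 = 2.802.
n = 2 × (2.802 / 0.57)² = 2 × 4.916² = 2 × 24.16 = 48.3.
Round up to the next whole participant.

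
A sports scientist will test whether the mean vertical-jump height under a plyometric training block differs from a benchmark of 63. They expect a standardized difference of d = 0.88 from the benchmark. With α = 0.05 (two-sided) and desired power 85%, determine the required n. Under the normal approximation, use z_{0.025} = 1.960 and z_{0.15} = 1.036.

n = 12

For a one-sample test: n = ((z_{α/2} + z_β) / d)².
z_{α/2} + z_β = 1.960 + 1.036 = 2.996.
n = (2.996 / 0.88)² = 3.405² = 11.59.
Round up.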